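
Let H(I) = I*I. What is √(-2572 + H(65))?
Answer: √1653 ≈ 40.657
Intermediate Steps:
H(I) = I²
√(-2572 + H(65)) = √(-2572 + 65²) = √(-2572 + 4225) = √1653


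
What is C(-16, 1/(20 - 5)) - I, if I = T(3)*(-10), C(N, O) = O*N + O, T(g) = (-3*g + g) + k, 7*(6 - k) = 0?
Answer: -1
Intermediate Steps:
k = 6 (k = 6 - ⅐*0 = 6 + 0 = 6)
T(g) = 6 - 2*g (T(g) = (-3*g + g) + 6 = -2*g + 6 = 6 - 2*g)
C(N, O) = O + N*O (C(N, O) = N*O + O = O + N*O)
I = 0 (I = (6 - 2*3)*(-10) = (6 - 6)*(-10) = 0*(-10) = 0)
C(-16, 1/(20 - 5)) - I = (1 - 16)/(20 - 5) - 1*0 = -15/15 + 0 = (1/15)*(-15) + 0 = -1 + 0 = -1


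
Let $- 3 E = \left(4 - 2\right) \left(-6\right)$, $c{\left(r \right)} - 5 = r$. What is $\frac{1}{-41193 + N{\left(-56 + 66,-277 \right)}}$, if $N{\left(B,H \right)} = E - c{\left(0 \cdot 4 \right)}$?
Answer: $- \frac{1}{41194} \approx -2.4275 \cdot 10^{-5}$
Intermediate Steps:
$c{\left(r \right)} = 5 + r$
$E = 4$ ($E = - \frac{\left(4 - 2\right) \left(-6\right)}{3} = - \frac{2 \left(-6\right)}{3} = \left(- \frac{1}{3}\right) \left(-12\right) = 4$)
$N{\left(B,H \right)} = -1$ ($N{\left(B,H \right)} = 4 - \left(5 + 0 \cdot 4\right) = 4 - \left(5 + 0\right) = 4 - 5 = -1$)
$\frac{1}{-41193 + N{\left(-56 + 66,-277 \right)}} = \frac{1}{-41193 - 1} = \frac{1}{-41194} = - \frac{1}{41194}$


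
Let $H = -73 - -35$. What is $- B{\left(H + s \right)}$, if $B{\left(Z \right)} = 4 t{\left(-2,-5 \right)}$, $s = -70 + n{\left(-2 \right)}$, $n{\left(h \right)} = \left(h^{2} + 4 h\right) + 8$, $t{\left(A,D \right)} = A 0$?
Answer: $0$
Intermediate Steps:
$t{\left(A,D \right)} = 0$
$H = -38$ ($H = -73 + 35 = -38$)
$n{\left(h \right)} = 8 + h^{2} + 4 h$
$s = -66$ ($s = -70 + \left(8 + \left(-2\right)^{2} + 4 \left(-2\right)\right) = -70 + \left(8 + 4 - 8\right) = -70 + 4 = -66$)
$B{\left(Z \right)} = 0$ ($B{\left(Z \right)} = 4 \cdot 0 = 0$)
$- B{\left(H + s \right)} = \left(-1\right) 0 = 0$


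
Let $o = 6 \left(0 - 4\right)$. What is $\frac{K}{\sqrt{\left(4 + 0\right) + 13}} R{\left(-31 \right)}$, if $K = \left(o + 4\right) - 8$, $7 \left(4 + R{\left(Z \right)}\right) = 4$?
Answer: $\frac{96 \sqrt{17}}{17} \approx 23.283$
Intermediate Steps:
$R{\left(Z \right)} = - \frac{24}{7}$ ($R{\left(Z \right)} = -4 + \frac{1}{7} \cdot 4 = -4 + \frac{4}{7} = - \frac{24}{7}$)
$o = -24$ ($o = 6 \left(-4\right) = -24$)
$K = -28$ ($K = \left(-24 + 4\right) - 8 = -20 - 8 = -28$)
$\frac{K}{\sqrt{\left(4 + 0\right) + 13}} R{\left(-31 \right)} = - \frac{28}{\sqrt{\left(4 + 0\right) + 13}} \left(- \frac{24}{7}\right) = - \frac{28}{\sqrt{4 + 13}} \left(- \frac{24}{7}\right) = - \frac{28}{\sqrt{17}} \left(- \frac{24}{7}\right) = - 28 \frac{\sqrt{17}}{17} \left(- \frac{24}{7}\right) = - \frac{28 \sqrt{17}}{17} \left(- \frac{24}{7}\right) = \frac{96 \sqrt{17}}{17}$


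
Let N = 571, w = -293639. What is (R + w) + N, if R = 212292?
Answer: -80776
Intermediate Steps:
(R + w) + N = (212292 - 293639) + 571 = -81347 + 571 = -80776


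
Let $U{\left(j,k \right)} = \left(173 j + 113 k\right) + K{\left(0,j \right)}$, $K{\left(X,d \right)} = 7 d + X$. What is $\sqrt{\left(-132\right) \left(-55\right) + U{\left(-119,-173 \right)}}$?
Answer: $i \sqrt{33709} \approx 183.6 i$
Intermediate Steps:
$K{\left(X,d \right)} = X + 7 d$
$U{\left(j,k \right)} = 113 k + 180 j$ ($U{\left(j,k \right)} = \left(173 j + 113 k\right) + \left(0 + 7 j\right) = \left(113 k + 173 j\right) + 7 j = 113 k + 180 j$)
$\sqrt{\left(-132\right) \left(-55\right) + U{\left(-119,-173 \right)}} = \sqrt{\left(-132\right) \left(-55\right) + \left(113 \left(-173\right) + 180 \left(-119\right)\right)} = \sqrt{7260 - 40969} = \sqrt{-33709} = i \sqrt{33709}$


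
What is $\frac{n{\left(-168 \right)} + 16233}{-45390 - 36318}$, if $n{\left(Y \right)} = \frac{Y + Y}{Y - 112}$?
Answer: $- \frac{27057}{136180} \approx -0.19869$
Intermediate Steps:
$n{\left(Y \right)} = \frac{2 Y}{-112 + Y}$
$\frac{n{\left(-168 \right)} + 16233}{-45390 - 36318} = \frac{2 \left(-168\right) \frac{1}{-112 - 168} + 16233}{-45390 - 36318} = \frac{2 \left(-168\right) \frac{1}{-280} + 16233}{-81708} = \left(2 \left(-168\right) \left(- \frac{1}{280}\right) + 16233\right) \left(- \frac{1}{81708}\right) = \left(\frac{6}{5} + 16233\right) \left(- \frac{1}{81708}\right) = \frac{81171}{5} \left(- \frac{1}{81708}\right) = - \frac{27057}{136180}$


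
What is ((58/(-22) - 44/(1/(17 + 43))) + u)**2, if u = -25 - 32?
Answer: 881852416/121 ≈ 7.2880e+6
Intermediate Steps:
u = -57
((58/(-22) - 44/(1/(17 + 43))) + u)**2 = ((58/(-22) - 44/(1/(17 + 43))) - 57)**2 = ((58*(-1/22) - 44/(1/60)) - 57)**2 = ((-29/11 - 44/1/60) - 57)**2 = ((-29/11 - 44*60) - 57)**2 = ((-29/11 - 2640) - 57)**2 = (-29069/11 - 57)**2 = (-29696/11)**2 = 881852416/121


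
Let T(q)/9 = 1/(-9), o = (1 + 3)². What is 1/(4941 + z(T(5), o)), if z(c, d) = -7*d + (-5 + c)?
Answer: 1/4823 ≈ 0.00020734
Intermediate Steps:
o = 16 (o = 4² = 16)
T(q) = -1 (T(q) = 9/(-9) = 9*(-⅑) = -1)
z(c, d) = -5 + c - 7*d
1/(4941 + z(T(5), o)) = 1/(4941 + (-5 - 1 - 7*16)) = 1/(4941 + (-5 - 1 - 112)) = 1/(4941 - 118) = 1/4823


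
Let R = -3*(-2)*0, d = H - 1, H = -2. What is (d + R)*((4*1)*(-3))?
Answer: 36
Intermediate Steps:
d = -3 (d = -2 - 1 = -3)
R = 0 (R = 6*0 = 0)
(d + R)*((4*1)*(-3)) = (-3 + 0)*((4*1)*(-3)) = -12*(-3) = -3*(-12) = 36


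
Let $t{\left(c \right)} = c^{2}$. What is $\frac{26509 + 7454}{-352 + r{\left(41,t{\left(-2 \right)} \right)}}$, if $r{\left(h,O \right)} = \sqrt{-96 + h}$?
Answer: $- \frac{1086816}{11269} - \frac{33963 i \sqrt{55}}{123959} \approx -96.443 - 2.0319 i$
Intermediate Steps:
$\frac{26509 + 7454}{-352 + r{\left(41,t{\left(-2 \right)} \right)}} = \frac{26509 + 7454}{-352 + \sqrt{-96 + 41}} = \frac{33963}{-352 + \sqrt{-55}} = \frac{33963}{-352 + i \sqrt{55}}$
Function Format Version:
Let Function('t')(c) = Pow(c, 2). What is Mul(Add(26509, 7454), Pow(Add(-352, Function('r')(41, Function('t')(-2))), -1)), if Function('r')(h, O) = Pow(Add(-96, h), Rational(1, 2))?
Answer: Add(Rational(-1086816, 11269), Mul(Rational(-33963, 123959), I, Pow(55, Rational(1, 2)))) ≈ Add(-96.443, Mul(-2.0319, I))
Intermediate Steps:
Mul(Add(26509, 7454), Pow(Add(-352, Function('r')(41, Function('t')(-2))), -1)) = Mul(Add(26509, 7454), Pow(Add(-352, Pow(Add(-96, 41), Rational(1, 2))), -1)) = Mul(33963, Pow(Add(-352, Pow(-55, Rational(1, 2))), -1)) = Mul(33963, Pow(Add(-352, Mul(I, Pow(55, Rational(1, 2)))), -1))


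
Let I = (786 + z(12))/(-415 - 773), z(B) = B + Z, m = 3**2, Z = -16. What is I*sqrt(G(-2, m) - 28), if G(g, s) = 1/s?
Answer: -391*I*sqrt(251)/1782 ≈ -3.4762*I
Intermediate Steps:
m = 9
z(B) = -16 + B (z(B) = B - 16 = -16 + B)
I = -391/594 (I = (786 + (-16 + 12))/(-415 - 773) = (786 - 4)/(-1188) = 782*(-1/1188) = -391/594 ≈ -0.65825)
I*sqrt(G(-2, m) - 28) = -391*sqrt(1/9 - 28)/594 = -391*I*sqrt(251)/1782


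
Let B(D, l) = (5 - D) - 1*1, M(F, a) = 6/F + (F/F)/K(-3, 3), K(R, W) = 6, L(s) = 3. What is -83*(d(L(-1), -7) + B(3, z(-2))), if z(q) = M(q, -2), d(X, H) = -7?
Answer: 498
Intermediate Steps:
M(F, a) = ⅙ + 6/F (M(F, a) = 6/F + (F/F)/6 = 6/F + 1*(⅙) = 6/F + ⅙ = ⅙ + 6/F)
z(q) = (36 + q)/(6*q)
B(D, l) = 4 - D (B(D, l) = (5 - D) - 1 = 4 - D)
-83*(d(L(-1), -7) + B(3, z(-2))) = -83*(-7 + (4 - 1*3)) = -83*(-7 + (4 - 3)) = -83*(-7 + 1) = -83*(-6) = 498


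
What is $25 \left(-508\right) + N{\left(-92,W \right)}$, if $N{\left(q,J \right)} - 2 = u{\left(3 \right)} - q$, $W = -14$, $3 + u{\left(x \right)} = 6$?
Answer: $-12603$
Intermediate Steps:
$u{\left(x \right)} = 3$ ($u{\left(x \right)} = -3 + 6 = 3$)
$N{\left(q,J \right)} = 5 - q$ ($N{\left(q,J \right)} = 2 - \left(-3 + q\right) = 5 - q$)
$25 \left(-508\right) + N{\left(-92,W \right)} = 25 \left(-508\right) + \left(5 - -92\right) = -12700 + \left(5 + 92\right) = -12700 + 97 = -12603$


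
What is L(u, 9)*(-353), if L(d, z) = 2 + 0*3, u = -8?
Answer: -706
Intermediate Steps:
L(d, z) = 2 (L(d, z) = 2 + 0 = 2)
L(u, 9)*(-353) = 2*(-353) = -706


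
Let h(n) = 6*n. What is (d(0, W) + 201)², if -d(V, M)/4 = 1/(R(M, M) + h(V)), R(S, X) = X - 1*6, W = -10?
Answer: 648025/16 ≈ 40502.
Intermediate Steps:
R(S, X) = -6 + X (R(S, X) = X - 6 = -6 + X)
d(V, M) = -4/(-6 + M + 6*V) (d(V, M) = -4/((-6 + M) + 6*V) = -4/(-6 + M + 6*V))
(d(0, W) + 201)² = (-4/(-6 - 10 + 6*0) + 201)² = (-4/(-6 - 10 + 0) + 201)² = (-4/(-16) + 201)² = (-4*(-1/16) + 201)² = (¼ + 201)² = (805/4)² = 648025/16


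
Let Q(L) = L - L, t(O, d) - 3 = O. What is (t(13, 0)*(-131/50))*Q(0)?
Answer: 0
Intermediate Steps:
t(O, d) = 3 + O
Q(L) = 0
(t(13, 0)*(-131/50))*Q(0) = ((3 + 13)*(-131/50))*0 = (16*(-131*1/50))*0 = (16*(-131/50))*0 = -1048/25*0 = 0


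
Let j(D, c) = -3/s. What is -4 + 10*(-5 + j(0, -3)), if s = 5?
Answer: -60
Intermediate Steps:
j(D, c) = -3/5
-4 + 10*(-5 + j(0, -3)) = -4 + 10*(-5 - 3/5) = -4 + 10*(-28/5) = -4 - 56 = -60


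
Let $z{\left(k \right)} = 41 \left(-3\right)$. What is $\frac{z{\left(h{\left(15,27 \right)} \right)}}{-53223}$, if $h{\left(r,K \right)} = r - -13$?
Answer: $\frac{41}{17741} \approx 0.002311$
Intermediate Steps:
$h{\left(r,K \right)} = 13 + r$ ($h{\left(r,K \right)} = r + 13 = 13 + r$)
$z{\left(k \right)} = -123$
$\frac{z{\left(h{\left(15,27 \right)} \right)}}{-53223} = - \frac{123}{-53223} = \left(-123\right) \left(- \frac{1}{53223}\right) = \frac{41}{17741}$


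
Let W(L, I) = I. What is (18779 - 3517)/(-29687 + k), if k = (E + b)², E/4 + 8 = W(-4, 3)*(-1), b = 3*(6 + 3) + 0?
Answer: -7631/14699 ≈ -0.51915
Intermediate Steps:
b = 27 (b = 3*9 + 0 = 27 + 0 = 27)
E = -44 (E = -32 + 4*(3*(-1)) = -32 + 4*(-3) = -32 - 12 = -44)
k = 289 (k = (-44 + 27)² = (-17)² = 289)
(18779 - 3517)/(-29687 + k) = (18779 - 3517)/(-29687 + 289) = 15262/(-29398) = 15262*(-1/29398) = -7631/14699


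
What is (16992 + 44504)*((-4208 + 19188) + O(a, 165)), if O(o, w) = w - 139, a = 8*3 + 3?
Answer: 922808976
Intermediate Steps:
a = 27 (a = 24 + 3 = 27)
O(o, w) = -139 + w
(16992 + 44504)*((-4208 + 19188) + O(a, 165)) = (16992 + 44504)*((-4208 + 19188) + (-139 + 165)) = 61496*(14980 + 26) = 61496*15006 = 922808976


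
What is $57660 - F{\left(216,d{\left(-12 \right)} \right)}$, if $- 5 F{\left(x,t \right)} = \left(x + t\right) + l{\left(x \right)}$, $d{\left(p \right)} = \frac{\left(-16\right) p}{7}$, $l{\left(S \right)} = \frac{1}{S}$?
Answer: $\frac{436277671}{7560} \approx 57709.0$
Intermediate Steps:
$d{\left(p \right)} = - \frac{16 p}{7}$ ($d{\left(p \right)} = - 16 p \frac{1}{7} = - \frac{16 p}{7}$)
$F{\left(x,t \right)} = - \frac{t}{5} - \frac{x}{5} - \frac{1}{5 x}$ ($F{\left(x,t \right)} = - \frac{\left(x + t\right) + \frac{1}{x}}{5} = - \frac{\left(t + x\right) + \frac{1}{x}}{5} = - \frac{t + x + \frac{1}{x}}{5} = - \frac{t}{5} - \frac{x}{5} - \frac{1}{5 x}$)
$57660 - F{\left(216,d{\left(-12 \right)} \right)} = 57660 - \frac{-1 + 216 \left(- \frac{\left(-16\right) \left(-12\right)}{7} - 216\right)}{5 \cdot 216} = 57660 - \frac{1}{5} \cdot \frac{1}{216} \left(-1 + 216 \left(\left(-1\right) \frac{192}{7} - 216\right)\right) = 57660 - \frac{1}{5} \cdot \frac{1}{216} \left(-1 + 216 \left(- \frac{192}{7} - 216\right)\right) = 57660 - \frac{1}{5} \cdot \frac{1}{216} \left(-1 + 216 \left(- \frac{1704}{7}\right)\right) = 57660 - \frac{1}{5} \cdot \frac{1}{216} \left(-1 - \frac{368064}{7}\right) = 57660 - \frac{1}{5} \cdot \frac{1}{216} \left(- \frac{368071}{7}\right) = 57660 - - \frac{368071}{7560} = 57660 + \frac{368071}{7560} = \frac{436277671}{7560}$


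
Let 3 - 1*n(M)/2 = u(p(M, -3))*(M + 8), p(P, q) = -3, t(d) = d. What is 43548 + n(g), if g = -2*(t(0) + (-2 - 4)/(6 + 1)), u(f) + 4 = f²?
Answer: 304198/7 ≈ 43457.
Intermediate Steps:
u(f) = -4 + f²
g = 12/7 (g = -2*(0 + (-2 - 4)/(6 + 1)) = -2*(0 - 6/7) = -2*(-6/7) = 12/7 ≈ 1.7143)
n(M) = -74 - 10*M (n(M) = 6 - 2*(-4 + (-3)²)*(M + 8) = 6 - 2*(-4 + 9)*(8 + M) = 6 - 10*(8 + M) = 6 - 2*(40 + 5*M) = 6 + (-80 - 10*M) = -74 - 10*M)
43548 + n(g) = 43548 + (-74 - 10*12/7) = 43548 + (-74 - 120/7) = 43548 - 638/7 = 304198/7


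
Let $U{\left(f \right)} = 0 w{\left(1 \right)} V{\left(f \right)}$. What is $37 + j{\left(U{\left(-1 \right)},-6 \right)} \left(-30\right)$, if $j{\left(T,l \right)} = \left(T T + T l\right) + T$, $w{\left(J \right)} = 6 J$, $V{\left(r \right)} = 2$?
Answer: $37$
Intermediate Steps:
$U{\left(f \right)} = 0$ ($U{\left(f \right)} = 0 \cdot 6 \cdot 1 \cdot 2 = 0 \cdot 6 \cdot 2 = 0 \cdot 2 = 0$)
$j{\left(T,l \right)} = T + T^{2} + T l$ ($j{\left(T,l \right)} = \left(T^{2} + T l\right) + T = T + T^{2} + T l$)
$37 + j{\left(U{\left(-1 \right)},-6 \right)} \left(-30\right) = 37 + 0 \left(1 + 0 - 6\right) \left(-30\right) = 37 + 0 \left(-5\right) \left(-30\right) = 37 + 0 \left(-30\right) = 37 + 0 = 37$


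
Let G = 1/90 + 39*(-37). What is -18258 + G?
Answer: -1773089/90 ≈ -19701.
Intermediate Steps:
G = -129869/90 (G = 1/90 - 1443 = -129869/90 ≈ -1443.0)
-18258 + G = -18258 - 129869/90 = -1773089/90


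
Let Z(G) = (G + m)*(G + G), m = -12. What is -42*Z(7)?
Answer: 2940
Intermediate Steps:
Z(G) = 2*G*(-12 + G) (Z(G) = (G - 12)*(G + G) = (-12 + G)*(2*G) = 2*G*(-12 + G))
-42*Z(7) = -84*7*(-12 + 7) = -84*7*(-5) = -42*(-70) = 2940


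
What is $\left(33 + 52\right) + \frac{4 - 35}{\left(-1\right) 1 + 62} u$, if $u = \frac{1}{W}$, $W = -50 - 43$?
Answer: $\frac{15556}{183} \approx 85.005$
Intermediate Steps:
$W = -93$ ($W = -50 - 43 = -93$)
$u = - \frac{1}{93}$ ($u = \frac{1}{-93} = - \frac{1}{93} \approx -0.010753$)
$\left(33 + 52\right) + \frac{4 - 35}{\left(-1\right) 1 + 62} u = \left(33 + 52\right) + \frac{4 - 35}{\left(-1\right) 1 + 62} \left(- \frac{1}{93}\right) = 85 + - \frac{31}{-1 + 62} \left(- \frac{1}{93}\right) = 85 + - \frac{31}{61} \left(- \frac{1}{93}\right) = 85 + \left(-31\right) \frac{1}{61} \left(- \frac{1}{93}\right) = 85 - - \frac{1}{183} = 85 + \frac{1}{183} = \frac{15556}{183}$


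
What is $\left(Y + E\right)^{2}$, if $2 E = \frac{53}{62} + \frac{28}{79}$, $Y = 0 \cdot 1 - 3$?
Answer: $\frac{550606225}{95961616} \approx 5.7378$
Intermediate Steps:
$Y = -3$ ($Y = 0 - 3 = -3$)
$E = \frac{5923}{9796}$ ($E = \frac{\frac{53}{62} + \frac{28}{79}}{2} = \frac{1}{2} \cdot \frac{5923}{4898} = \frac{5923}{9796} \approx 0.60463$)
$\left(Y + E\right)^{2} = \left(-3 + \frac{5923}{9796}\right)^{2} = \left(- \frac{23465}{9796}\right)^{2} = \frac{550606225}{95961616}$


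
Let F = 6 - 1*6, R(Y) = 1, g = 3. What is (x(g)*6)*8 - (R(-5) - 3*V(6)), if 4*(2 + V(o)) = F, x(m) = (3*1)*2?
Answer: 281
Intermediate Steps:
x(m) = 6 (x(m) = 3*2 = 6)
F = 0 (F = 6 - 6 = 0)
V(o) = -2 (V(o) = -2 + (¼)*0 = -2 + 0 = -2)
(x(g)*6)*8 - (R(-5) - 3*V(6)) = (6*6)*8 - (1 - 3*(-2)) = 36*8 - (1 + 6) = 288 - 1*7 = 288 - 7 = 281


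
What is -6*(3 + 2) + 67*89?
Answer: 5933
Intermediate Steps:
-6*(3 + 2) + 67*89 = -6*5 + 5963 = -30 + 5963 = 5933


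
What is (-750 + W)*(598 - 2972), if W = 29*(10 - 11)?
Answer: 1849346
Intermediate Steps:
W = -29 (W = 29*(-1) = -29)
(-750 + W)*(598 - 2972) = (-750 - 29)*(598 - 2972) = -779*(-2374) = 1849346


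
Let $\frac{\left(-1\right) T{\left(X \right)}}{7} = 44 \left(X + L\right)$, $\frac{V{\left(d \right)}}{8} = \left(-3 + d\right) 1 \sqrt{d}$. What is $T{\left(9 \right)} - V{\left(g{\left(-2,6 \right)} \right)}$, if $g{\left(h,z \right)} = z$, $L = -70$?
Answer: $18788 - 24 \sqrt{6} \approx 18729.0$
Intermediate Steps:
$V{\left(d \right)} = 8 \sqrt{d} \left(-3 + d\right)$ ($V{\left(d \right)} = 8 \left(-3 + d\right) 1 \sqrt{d} = 8 \left(-3 + d\right) \sqrt{d} = 8 \sqrt{d} \left(-3 + d\right)$)
$T{\left(X \right)} = 21560 - 308 X$ ($T{\left(X \right)} = - 7 \cdot 44 \left(X - 70\right) = - 7 \cdot 44 \left(-70 + X\right) = - 7 \left(-3080 + 44 X\right) = 21560 - 308 X$)
$T{\left(9 \right)} - V{\left(g{\left(-2,6 \right)} \right)} = \left(21560 - 2772\right) - 8 \sqrt{6} \left(-3 + 6\right) = \left(21560 - 2772\right) - 8 \sqrt{6} \cdot 3 = 18788 - 24 \sqrt{6}$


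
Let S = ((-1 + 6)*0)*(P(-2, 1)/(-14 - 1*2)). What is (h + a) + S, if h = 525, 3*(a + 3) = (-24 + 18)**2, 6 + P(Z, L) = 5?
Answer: 534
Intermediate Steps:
P(Z, L) = -1 (P(Z, L) = -6 + 5 = -1)
a = 9 (a = -3 + (-24 + 18)**2/3 = -3 + (1/3)*(-6)**2 = -3 + (1/3)*36 = -3 + 12 = 9)
S = 0 (S = ((-1 + 6)*0)*(-1/(-14 - 1*2)) = (5*0)*(-1/(-14 - 2)) = 0*(-1/(-16)) = 0*(-1*(-1/16)) = 0*(1/16) = 0)
(h + a) + S = (525 + 9) + 0 = 534 + 0 = 534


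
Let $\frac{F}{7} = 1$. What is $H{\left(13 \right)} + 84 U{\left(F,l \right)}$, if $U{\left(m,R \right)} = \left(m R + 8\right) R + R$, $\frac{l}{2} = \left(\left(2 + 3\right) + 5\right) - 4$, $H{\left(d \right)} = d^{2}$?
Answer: $93913$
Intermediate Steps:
$F = 7$ ($F = 7 \cdot 1 = 7$)
$l = 12$ ($l = 2 \left(\left(\left(2 + 3\right) + 5\right) - 4\right) = 2 \left(\left(5 + 5\right) - 4\right) = 2 \left(10 - 4\right) = 2 \cdot 6 = 12$)
$U{\left(m,R \right)} = R + R \left(8 + R m\right)$ ($U{\left(m,R \right)} = \left(R m + 8\right) R + R = \left(8 + R m\right) R + R = R \left(8 + R m\right) + R = R + R \left(8 + R m\right)$)
$H{\left(13 \right)} + 84 U{\left(F,l \right)} = 13^{2} + 84 \cdot 12 \left(9 + 12 \cdot 7\right) = 169 + 84 \cdot 12 \left(9 + 84\right) = 169 + 84 \cdot 12 \cdot 93 = 169 + 84 \cdot 1116 = 169 + 93744 = 93913$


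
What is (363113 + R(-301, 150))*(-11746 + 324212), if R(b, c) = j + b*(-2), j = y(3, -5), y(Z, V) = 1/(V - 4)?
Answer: 1022836828244/9 ≈ 1.1365e+11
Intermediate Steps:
y(Z, V) = 1/(-4 + V)
j = -1/9 (j = 1/(-4 - 5) = 1/(-9) = -1/9 ≈ -0.11111)
R(b, c) = -1/9 - 2*b (R(b, c) = -1/9 + b*(-2) = -1/9 - 2*b)
(363113 + R(-301, 150))*(-11746 + 324212) = (363113 + (-1/9 - 2*(-301)))*(-11746 + 324212) = (363113 + (-1/9 + 602))*312466 = (363113 + 5417/9)*312466 = (3273434/9)*312466 = 1022836828244/9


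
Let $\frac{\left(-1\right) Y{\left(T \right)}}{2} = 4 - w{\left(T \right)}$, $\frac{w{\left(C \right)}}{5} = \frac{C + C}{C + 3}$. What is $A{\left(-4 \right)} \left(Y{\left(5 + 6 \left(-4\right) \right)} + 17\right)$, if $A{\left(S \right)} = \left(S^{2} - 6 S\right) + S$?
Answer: $1179$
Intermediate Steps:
$w{\left(C \right)} = \frac{10 C}{3 + C}$ ($w{\left(C \right)} = 5 \frac{C + C}{C + 3} = 5 \frac{2 C}{3 + C} = \frac{10 C}{3 + C}$)
$A{\left(S \right)} = S^{2} - 5 S$
$Y{\left(T \right)} = -8 + \frac{20 T}{3 + T}$ ($Y{\left(T \right)} = - 2 \left(4 - \frac{10 T}{3 + T}\right) = -8 + \frac{20 T}{3 + T}$)
$A{\left(-4 \right)} \left(Y{\left(5 + 6 \left(-4\right) \right)} + 17\right) = - 4 \left(-5 - 4\right) \left(\frac{12 \left(-2 + \left(5 + 6 \left(-4\right)\right)\right)}{3 + \left(5 + 6 \left(-4\right)\right)} + 17\right) = \left(-4\right) \left(-9\right) \left(\frac{12 \left(-2 + \left(5 - 24\right)\right)}{3 + \left(5 - 24\right)} + 17\right) = 36 \left(\frac{12 \left(-2 - 19\right)}{3 - 19} + 17\right) = 36 \left(12 \frac{1}{-16} \left(-21\right) + 17\right) = 36 \left(12 \left(- \frac{1}{16}\right) \left(-21\right) + 17\right) = 36 \left(\frac{63}{4} + 17\right) = 36 \cdot \frac{131}{4} = 1179$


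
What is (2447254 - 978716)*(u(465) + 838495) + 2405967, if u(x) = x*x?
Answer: 1548898805327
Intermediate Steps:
u(x) = x²
(2447254 - 978716)*(u(465) + 838495) + 2405967 = (2447254 - 978716)*(465² + 838495) + 2405967 = 1468538*(216225 + 838495) + 2405967 = 1468538*1054720 + 2405967 = 1548896399360 + 2405967 = 1548898805327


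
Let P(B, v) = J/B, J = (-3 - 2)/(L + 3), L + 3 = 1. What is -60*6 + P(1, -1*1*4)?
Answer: -365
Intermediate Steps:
L = -2 (L = -3 + 1 = -2)
J = -5 (J = (-3 - 2)/(-2 + 3) = -5/1 = -5*1 = -5)
P(B, v) = -5/B
-60*6 + P(1, -1*1*4) = -60*6 - 5/1 = -360 - 5*1 = -360 - 5 = -365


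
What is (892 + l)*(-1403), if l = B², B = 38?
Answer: -3277408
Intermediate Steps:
l = 1444 (l = 38² = 1444)
(892 + l)*(-1403) = (892 + 1444)*(-1403) = 2336*(-1403) = -3277408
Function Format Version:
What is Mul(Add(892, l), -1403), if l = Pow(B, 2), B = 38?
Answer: -3277408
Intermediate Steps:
l = 1444 (l = Pow(38, 2) = 1444)
Mul(Add(892, l), -1403) = Mul(Add(892, 1444), -1403) = Mul(2336, -1403) = -3277408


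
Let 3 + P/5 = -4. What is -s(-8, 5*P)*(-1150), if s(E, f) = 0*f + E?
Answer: -9200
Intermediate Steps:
P = -35 (P = -15 + 5*(-4) = -15 - 20 = -35)
s(E, f) = E (s(E, f) = 0 + E = E)
-s(-8, 5*P)*(-1150) = -(-8)*(-1150) = -1*9200 = -9200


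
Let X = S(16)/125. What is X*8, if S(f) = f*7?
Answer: 896/125 ≈ 7.1680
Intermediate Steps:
S(f) = 7*f
X = 112/125 (X = (7*16)/125 = 112*(1/125) = 112/125 ≈ 0.89600)
X*8 = (112/125)*8 = 896/125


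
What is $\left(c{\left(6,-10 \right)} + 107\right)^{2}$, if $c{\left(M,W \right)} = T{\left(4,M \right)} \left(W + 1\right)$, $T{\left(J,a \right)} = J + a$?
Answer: $289$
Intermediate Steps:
$c{\left(M,W \right)} = \left(1 + W\right) \left(4 + M\right)$ ($c{\left(M,W \right)} = \left(4 + M\right) \left(W + 1\right) = \left(4 + M\right) \left(1 + W\right) = \left(1 + W\right) \left(4 + M\right)$)
$\left(c{\left(6,-10 \right)} + 107\right)^{2} = \left(\left(1 - 10\right) \left(4 + 6\right) + 107\right)^{2} = \left(\left(-9\right) 10 + 107\right)^{2} = \left(-90 + 107\right)^{2} = 17^{2} = 289$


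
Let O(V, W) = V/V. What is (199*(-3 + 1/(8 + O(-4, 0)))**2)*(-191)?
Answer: -25694084/81 ≈ -3.1721e+5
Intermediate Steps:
O(V, W) = 1
(199*(-3 + 1/(8 + O(-4, 0)))**2)*(-191) = (199*(-3 + 1/(8 + 1))**2)*(-191) = (199*(-3 + 1/9)**2)*(-191) = (199*(-26/9)**2)*(-191) = (199*(676/81))*(-191) = (134524/81)*(-191) = -25694084/81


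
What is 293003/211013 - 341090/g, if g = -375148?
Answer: 90946956807/39580552462 ≈ 2.2978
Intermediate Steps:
293003/211013 - 341090/g = 293003/211013 - 341090/(-375148) = 293003*(1/211013) - 341090*(-1/375148) = 293003/211013 + 170545/187574 = 90946956807/39580552462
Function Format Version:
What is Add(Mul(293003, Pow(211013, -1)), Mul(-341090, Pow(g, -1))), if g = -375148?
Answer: Rational(90946956807, 39580552462) ≈ 2.2978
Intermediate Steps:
Add(Mul(293003, Pow(211013, -1)), Mul(-341090, Pow(g, -1))) = Add(Mul(293003, Pow(211013, -1)), Mul(-341090, Pow(-375148, -1))) = Add(Mul(293003, Rational(1, 211013)), Mul(-341090, Rational(-1, 375148))) = Add(Rational(293003, 211013), Rational(170545, 187574)) = Rational(90946956807, 39580552462)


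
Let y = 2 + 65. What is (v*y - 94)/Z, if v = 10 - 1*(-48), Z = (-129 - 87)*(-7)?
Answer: 158/63 ≈ 2.5079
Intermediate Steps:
Z = 1512 (Z = -216*(-7) = 1512)
y = 67
v = 58 (v = 10 + 48 = 58)
(v*y - 94)/Z = (58*67 - 94)/1512 = (3886 - 94)*(1/1512) = 3792*(1/1512) = 158/63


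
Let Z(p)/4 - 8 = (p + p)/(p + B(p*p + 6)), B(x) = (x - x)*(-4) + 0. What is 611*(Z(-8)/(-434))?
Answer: -12220/217 ≈ -56.313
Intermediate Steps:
B(x) = 0 (B(x) = 0*(-4) + 0 = 0 + 0 = 0)
Z(p) = 40 (Z(p) = 32 + 4*((p + p)/(p + 0)) = 32 + 4*((2*p)/p) = 32 + 4*2 = 32 + 8 = 40)
611*(Z(-8)/(-434)) = 611*(40/(-434)) = 611*(40*(-1/434)) = 611*(-20/217) = -12220/217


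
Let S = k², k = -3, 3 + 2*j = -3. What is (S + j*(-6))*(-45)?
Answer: -1215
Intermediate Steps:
j = -3 (j = -3/2 + (½)*(-3) = -3/2 - 3/2 = -3)
S = 9 (S = (-3)² = 9)
(S + j*(-6))*(-45) = (9 - 3*(-6))*(-45) = (9 + 18)*(-45) = 27*(-45) = -1215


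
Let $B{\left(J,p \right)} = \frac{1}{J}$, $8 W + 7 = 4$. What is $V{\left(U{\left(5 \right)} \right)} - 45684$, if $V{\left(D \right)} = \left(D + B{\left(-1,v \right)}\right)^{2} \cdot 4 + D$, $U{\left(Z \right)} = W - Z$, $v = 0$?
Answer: $- \frac{728429}{16} \approx -45527.0$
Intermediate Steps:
$W = - \frac{3}{8}$ ($W = - \frac{7}{8} + \frac{1}{8} \cdot 4 = - \frac{7}{8} + \frac{1}{2} = - \frac{3}{8} \approx -0.375$)
$U{\left(Z \right)} = - \frac{3}{8} - Z$
$V{\left(D \right)} = D + 4 \left(-1 + D\right)^{2}$ ($V{\left(D \right)} = \left(D + \frac{1}{-1}\right)^{2} \cdot 4 + D = \left(D - 1\right)^{2} \cdot 4 + D = \left(-1 + D\right)^{2} \cdot 4 + D = 4 \left(-1 + D\right)^{2} + D = D + 4 \left(-1 + D\right)^{2}$)
$V{\left(U{\left(5 \right)} \right)} - 45684 = \left(\left(- \frac{3}{8} - 5\right) + 4 \left(-1 - \frac{43}{8}\right)^{2}\right) - 45684 = \left(- \frac{43}{8} + 4 \left(-1 - \frac{43}{8}\right)^{2}\right) - 45684 = \left(- \frac{43}{8} + 4 \left(- \frac{51}{8}\right)^{2}\right) - 45684 = \left(- \frac{43}{8} + 4 \cdot \frac{2601}{64}\right) - 45684 = \left(- \frac{43}{8} + \frac{2601}{16}\right) - 45684 = \frac{2515}{16} - 45684 = - \frac{728429}{16}$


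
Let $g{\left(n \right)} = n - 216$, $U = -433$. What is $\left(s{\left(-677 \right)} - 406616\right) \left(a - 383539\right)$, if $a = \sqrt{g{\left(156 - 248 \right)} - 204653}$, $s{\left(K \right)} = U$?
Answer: $156119166411 - 407049 i \sqrt{204961} \approx 1.5612 \cdot 10^{11} - 1.8428 \cdot 10^{8} i$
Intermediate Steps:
$s{\left(K \right)} = -433$
$g{\left(n \right)} = -216 + n$
$a = i \sqrt{204961}$ ($a = \sqrt{\left(-216 + \left(156 - 248\right)\right) - 204653} = \sqrt{\left(-216 - 92\right) - 204653} = \sqrt{-308 - 204653} = \sqrt{-204961} = i \sqrt{204961} \approx 452.73 i$)
$\left(s{\left(-677 \right)} - 406616\right) \left(a - 383539\right) = \left(-433 - 406616\right) \left(i \sqrt{204961} - 383539\right) = - 407049 \left(-383539 + i \sqrt{204961}\right) = 156119166411 - 407049 i \sqrt{204961}$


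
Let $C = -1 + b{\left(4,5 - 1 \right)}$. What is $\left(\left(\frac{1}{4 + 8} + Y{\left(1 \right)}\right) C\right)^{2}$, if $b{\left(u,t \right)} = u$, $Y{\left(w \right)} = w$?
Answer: $\frac{169}{16} \approx 10.563$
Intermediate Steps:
$C = 3$ ($C = -1 + 4 = 3$)
$\left(\left(\frac{1}{4 + 8} + Y{\left(1 \right)}\right) C\right)^{2} = \left(\left(\frac{1}{4 + 8} + 1\right) 3\right)^{2} = \left(\left(\frac{1}{12} + 1\right) 3\right)^{2} = \left(\frac{13}{12} \cdot 3\right)^{2} = \left(\frac{13}{4}\right)^{2} = \frac{169}{16}$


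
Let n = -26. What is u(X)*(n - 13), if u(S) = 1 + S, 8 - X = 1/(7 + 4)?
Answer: -3822/11 ≈ -347.45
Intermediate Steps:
X = 87/11 (X = 8 - 1/(7 + 4) = 8 - 1/11 = 87/11 ≈ 7.9091)
u(X)*(n - 13) = (1 + 87/11)*(-26 - 13) = (98/11)*(-39) = -3822/11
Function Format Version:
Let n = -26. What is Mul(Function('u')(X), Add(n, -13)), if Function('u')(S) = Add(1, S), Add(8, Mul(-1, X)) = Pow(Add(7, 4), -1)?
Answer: Rational(-3822, 11) ≈ -347.45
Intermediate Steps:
X = Rational(87, 11) (X = Add(8, Mul(-1, Pow(Add(7, 4), -1))) = Add(8, Mul(-1, Pow(11, -1))) = Add(8, Mul(-1, Rational(1, 11))) = Add(8, Rational(-1, 11)) = Rational(87, 11) ≈ 7.9091)
Mul(Function('u')(X), Add(n, -13)) = Mul(Add(1, Rational(87, 11)), Add(-26, -13)) = Mul(Rational(98, 11), -39) = Rational(-3822, 11)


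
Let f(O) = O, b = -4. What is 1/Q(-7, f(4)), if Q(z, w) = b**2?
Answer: 1/16 ≈ 0.062500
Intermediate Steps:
Q(z, w) = 16 (Q(z, w) = (-4)**2 = 16)
1/Q(-7, f(4)) = 1/16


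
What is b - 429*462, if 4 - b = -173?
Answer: -198021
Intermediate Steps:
b = 177 (b = 4 - 1*(-173) = 4 + 173 = 177)
b - 429*462 = 177 - 429*462 = 177 - 198198 = -198021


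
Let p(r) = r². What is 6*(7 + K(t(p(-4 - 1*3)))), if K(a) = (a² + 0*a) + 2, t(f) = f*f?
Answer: 34588860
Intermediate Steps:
t(f) = f²
K(a) = 2 + a² (K(a) = (a² + 0) + 2 = a² + 2 = 2 + a²)
6*(7 + K(t(p(-4 - 1*3)))) = 6*(7 + (2 + (((-4 - 1*3)²)²)²)) = 6*(7 + (2 + (((-4 - 3)²)²)²)) = 6*(7 + (2 + (((-7)²)²)²)) = 6*(7 + (2 + (49²)²)) = 6*(7 + (2 + 2401²)) = 6*(7 + (2 + 5764801)) = 6*(7 + 5764803) = 6*5764810 = 34588860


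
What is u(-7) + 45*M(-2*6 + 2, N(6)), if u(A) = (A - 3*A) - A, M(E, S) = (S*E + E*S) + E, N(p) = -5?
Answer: 4071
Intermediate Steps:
M(E, S) = E + 2*E*S (M(E, S) = (E*S + E*S) + E = 2*E*S + E = E + 2*E*S)
u(A) = -3*A (u(A) = -2*A - A = -3*A)
u(-7) + 45*M(-2*6 + 2, N(6)) = -3*(-7) + 45*((-2*6 + 2)*(1 + 2*(-5))) = 21 + 45*((-12 + 2)*(1 - 10)) = 21 + 45*(-10*(-9)) = 21 + 45*90 = 21 + 4050 = 4071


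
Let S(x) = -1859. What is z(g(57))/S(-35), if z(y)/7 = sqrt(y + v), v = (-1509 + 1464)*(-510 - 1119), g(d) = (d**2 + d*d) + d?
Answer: -14*sqrt(165)/169 ≈ -1.0641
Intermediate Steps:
g(d) = d + 2*d**2 (g(d) = (d**2 + d**2) + d = 2*d**2 + d = d + 2*d**2)
v = 73305 (v = -45*(-1629) = 73305)
z(y) = 7*sqrt(73305 + y) (z(y) = 7*sqrt(y + 73305) = 7*sqrt(73305 + y))
z(g(57))/S(-35) = (7*sqrt(73305 + 57*(1 + 2*57)))/(-1859) = (7*sqrt(73305 + 57*(1 + 114)))*(-1/1859) = (7*sqrt(73305 + 57*115))*(-1/1859) = (7*sqrt(73305 + 6555))*(-1/1859) = (7*sqrt(79860))*(-1/1859) = (7*(22*sqrt(165)))*(-1/1859) = (154*sqrt(165))*(-1/1859) = -14*sqrt(165)/169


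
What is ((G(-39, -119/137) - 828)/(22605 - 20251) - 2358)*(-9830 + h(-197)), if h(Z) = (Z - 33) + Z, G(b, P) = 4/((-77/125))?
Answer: 2192283074670/90629 ≈ 2.4190e+7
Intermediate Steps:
G(b, P) = -500/77 (G(b, P) = 4/((-77*1/125)) = 4/(-77/125) = 4*(-125/77) = -500/77)
h(Z) = -33 + 2*Z (h(Z) = (-33 + Z) + Z = -33 + 2*Z)
((G(-39, -119/137) - 828)/(22605 - 20251) - 2358)*(-9830 + h(-197)) = ((-500/77 - 828)/(22605 - 20251) - 2358)*(-9830 + (-33 + 2*(-197))) = (-64256/77/2354 - 2358)*(-9830 + (-33 - 394)) = (-64256/77*1/2354 - 2358)*(-9830 - 427) = (-32128/90629 - 2358)*(-10257) = -213735310/90629*(-10257) = 2192283074670/90629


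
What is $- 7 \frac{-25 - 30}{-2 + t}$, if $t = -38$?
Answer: $- \frac{77}{8} \approx -9.625$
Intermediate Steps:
$- 7 \frac{-25 - 30}{-2 + t} = - 7 \frac{-25 - 30}{-2 - 38} = - 7 \left(- \frac{55}{-40}\right) = - 7 \left(\left(-55\right) \left(- \frac{1}{40}\right)\right) = \left(-7\right) \frac{11}{8} = - \frac{77}{8}$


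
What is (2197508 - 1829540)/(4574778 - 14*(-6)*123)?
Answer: 61328/764185 ≈ 0.080253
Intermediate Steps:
(2197508 - 1829540)/(4574778 - 14*(-6)*123) = 367968/(4574778 + 84*123) = 367968/(4574778 + 10332) = 367968/4585110 = 367968*(1/4585110) = 61328/764185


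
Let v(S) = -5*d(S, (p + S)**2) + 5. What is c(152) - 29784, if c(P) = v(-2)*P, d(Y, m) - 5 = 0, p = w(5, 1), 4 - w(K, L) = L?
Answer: -32824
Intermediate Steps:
w(K, L) = 4 - L
p = 3 (p = 4 - 1*1 = 4 - 1 = 3)
d(Y, m) = 5 (d(Y, m) = 5 + 0 = 5)
v(S) = -20 (v(S) = -5*5 + 5 = -25 + 5 = -20)
c(P) = -20*P
c(152) - 29784 = -20*152 - 29784 = -3040 - 29784 = -32824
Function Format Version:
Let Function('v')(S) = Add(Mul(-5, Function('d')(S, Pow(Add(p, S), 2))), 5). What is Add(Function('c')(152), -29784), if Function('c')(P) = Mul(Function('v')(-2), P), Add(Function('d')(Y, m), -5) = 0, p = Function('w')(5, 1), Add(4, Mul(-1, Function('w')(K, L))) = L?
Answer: -32824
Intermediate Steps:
Function('w')(K, L) = Add(4, Mul(-1, L))
p = 3 (p = Add(4, Mul(-1, 1)) = Add(4, -1) = 3)
Function('d')(Y, m) = 5 (Function('d')(Y, m) = Add(5, 0) = 5)
Function('v')(S) = -20 (Function('v')(S) = Add(Mul(-5, 5), 5) = Add(-25, 5) = -20)
Function('c')(P) = Mul(-20, P)
Add(Function('c')(152), -29784) = Add(Mul(-20, 152), -29784) = Add(-3040, -29784) = -32824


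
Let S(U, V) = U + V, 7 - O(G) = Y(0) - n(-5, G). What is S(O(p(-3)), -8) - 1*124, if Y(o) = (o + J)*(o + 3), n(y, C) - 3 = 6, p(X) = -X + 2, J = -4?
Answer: -104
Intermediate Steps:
p(X) = 2 - X
n(y, C) = 9 (n(y, C) = 3 + 6 = 9)
Y(o) = (-4 + o)*(3 + o) (Y(o) = (o - 4)*(o + 3) = (-4 + o)*(3 + o))
O(G) = 28 (O(G) = 7 - ((-12 + 0² - 1*0) - 1*9) = 7 - ((-12 + 0 + 0) - 9) = 7 - (-12 - 9) = 7 - 1*(-21) = 7 + 21 = 28)
S(O(p(-3)), -8) - 1*124 = (28 - 8) - 1*124 = 20 - 124 = -104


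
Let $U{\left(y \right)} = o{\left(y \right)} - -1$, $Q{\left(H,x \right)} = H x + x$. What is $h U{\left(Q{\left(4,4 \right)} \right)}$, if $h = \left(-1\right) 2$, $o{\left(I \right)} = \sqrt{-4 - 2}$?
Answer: $-2 - 2 i \sqrt{6} \approx -2.0 - 4.899 i$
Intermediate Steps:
$o{\left(I \right)} = i \sqrt{6}$ ($o{\left(I \right)} = \sqrt{-6} = i \sqrt{6}$)
$h = -2$
$Q{\left(H,x \right)} = x + H x$
$U{\left(y \right)} = 1 + i \sqrt{6}$ ($U{\left(y \right)} = i \sqrt{6} - -1 = i \sqrt{6} + 1 = 1 + i \sqrt{6}$)
$h U{\left(Q{\left(4,4 \right)} \right)} = - 2 \left(1 + i \sqrt{6}\right) = -2 - 2 i \sqrt{6}$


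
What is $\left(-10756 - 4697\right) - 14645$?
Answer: $-30098$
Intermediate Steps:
$\left(-10756 - 4697\right) - 14645 = -15453 - 14645 = -30098$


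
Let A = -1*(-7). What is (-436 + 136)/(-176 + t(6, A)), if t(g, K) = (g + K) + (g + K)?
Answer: 2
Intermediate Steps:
A = 7
t(g, K) = 2*K + 2*g (t(g, K) = (K + g) + (K + g) = 2*K + 2*g)
(-436 + 136)/(-176 + t(6, A)) = (-436 + 136)/(-176 + (2*7 + 2*6)) = -300/(-176 + (14 + 12)) = -300/(-176 + 26) = -300/(-150) = -300*(-1/150) = 2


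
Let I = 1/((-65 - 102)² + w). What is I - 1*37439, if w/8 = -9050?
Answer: -1666447330/44511 ≈ -37439.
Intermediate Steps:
w = -72400 (w = 8*(-9050) = -72400)
I = -1/44511 (I = 1/((-65 - 102)² - 72400) = 1/((-167)² - 72400) = 1/(27889 - 72400) = 1/(-44511) = -1/44511 ≈ -2.2466e-5)
I - 1*37439 = -1/44511 - 1*37439 = -1/44511 - 37439 = -1666447330/44511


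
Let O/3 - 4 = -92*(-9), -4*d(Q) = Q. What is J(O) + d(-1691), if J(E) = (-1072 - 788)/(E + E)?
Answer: 175709/416 ≈ 422.38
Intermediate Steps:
d(Q) = -Q/4
O = 2496 (O = 12 + 3*(-92*(-9)) = 12 + 3*828 = 12 + 2484 = 2496)
J(E) = -930/E (J(E) = -1860*1/(2*E) = -930/E)
J(O) + d(-1691) = -930/2496 - 1/4*(-1691) = -930*1/2496 + 1691/4 = -155/416 + 1691/4 = 175709/416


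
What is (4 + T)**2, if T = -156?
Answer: 23104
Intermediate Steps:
(4 + T)**2 = (4 - 156)**2 = (-152)**2 = 23104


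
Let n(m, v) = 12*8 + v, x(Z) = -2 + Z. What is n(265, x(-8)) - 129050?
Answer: -128964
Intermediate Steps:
n(m, v) = 96 + v
n(265, x(-8)) - 129050 = (96 + (-2 - 8)) - 129050 = (96 - 10) - 129050 = 86 - 129050 = -128964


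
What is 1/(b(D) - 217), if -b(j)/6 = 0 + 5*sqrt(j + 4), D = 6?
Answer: -217/38089 + 30*sqrt(10)/38089 ≈ -0.0032065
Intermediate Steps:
b(j) = -30*sqrt(4 + j) (b(j) = -6*(0 + 5*sqrt(j + 4)) = -6*(0 + 5*sqrt(4 + j)) = -30*sqrt(4 + j))
1/(b(D) - 217) = 1/(-30*sqrt(4 + 6) - 217) = 1/(-30*sqrt(10) - 217) = 1/(-217 - 30*sqrt(10))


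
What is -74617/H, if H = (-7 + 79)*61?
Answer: -74617/4392 ≈ -16.989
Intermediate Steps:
H = 4392 (H = 72*61 = 4392)
-74617/H = -74617/4392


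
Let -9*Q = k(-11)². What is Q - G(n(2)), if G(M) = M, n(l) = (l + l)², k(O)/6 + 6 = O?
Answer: -1172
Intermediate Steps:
k(O) = -36 + 6*O
n(l) = 4*l² (n(l) = (2*l)² = 4*l²)
Q = -1156 (Q = -(-36 + 6*(-11))²/9 = -(-36 - 66)²/9 = -⅑*(-102)² = -⅑*10404 = -1156)
Q - G(n(2)) = -1156 - 4*2² = -1156 - 4*4 = -1156 - 1*16 = -1156 - 16 = -1172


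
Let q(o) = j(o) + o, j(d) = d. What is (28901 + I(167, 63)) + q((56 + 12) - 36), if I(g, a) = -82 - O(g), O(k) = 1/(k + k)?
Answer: 9646921/334 ≈ 28883.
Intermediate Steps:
O(k) = 1/(2*k)
I(g, a) = -82 - 1/(2*g)
q(o) = 2*o (q(o) = o + o = 2*o)
(28901 + I(167, 63)) + q((56 + 12) - 36) = (28901 + (-82 - 1/2/167)) + 2*((56 + 12) - 36) = (28901 + (-82 - 1/2*1/167)) + 2*(68 - 36) = (28901 + (-82 - 1/334)) + 2*32 = (28901 - 27389/334) + 64 = 9625545/334 + 64 = 9646921/334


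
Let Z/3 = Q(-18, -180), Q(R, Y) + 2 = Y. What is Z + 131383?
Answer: 130837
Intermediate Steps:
Q(R, Y) = -2 + Y
Z = -546 (Z = 3*(-2 - 180) = 3*(-182) = -546)
Z + 131383 = -546 + 131383 = 130837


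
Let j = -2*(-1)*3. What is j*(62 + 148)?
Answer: 1260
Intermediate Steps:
j = 6 (j = 2*3 = 6)
j*(62 + 148) = 6*(62 + 148) = 6*210 = 1260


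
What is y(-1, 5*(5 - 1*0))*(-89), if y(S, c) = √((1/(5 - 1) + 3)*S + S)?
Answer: -89*I*√17/2 ≈ -183.48*I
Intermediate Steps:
y(S, c) = √17*√S/2 (y(S, c) = √((1/4 + 3)*S + S) = √((¼ + 3)*S + S) = √(13*S/4 + S) = √(17*S/4) = √17*√S/2)
y(-1, 5*(5 - 1*0))*(-89) = (√17*√(-1)/2)*(-89) = (√17*I/2)*(-89) = (I*√17/2)*(-89) = -89*I*√17/2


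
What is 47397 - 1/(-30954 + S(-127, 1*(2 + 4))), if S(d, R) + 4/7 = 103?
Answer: 10235903524/215961 ≈ 47397.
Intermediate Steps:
S(d, R) = 717/7 (S(d, R) = -4/7 + 103 = 717/7)
47397 - 1/(-30954 + S(-127, 1*(2 + 4))) = 47397 - 1/(-30954 + 717/7) = 47397 - 1/(-215961/7) = 47397 - 1*(-7/215961) = 47397 + 7/215961 = 10235903524/215961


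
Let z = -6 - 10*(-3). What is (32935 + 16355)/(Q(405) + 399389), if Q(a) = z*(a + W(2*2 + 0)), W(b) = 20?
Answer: 49290/409589 ≈ 0.12034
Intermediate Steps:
z = 24 (z = -6 + 30 = 24)
Q(a) = 480 + 24*a (Q(a) = 24*(a + 20) = 24*(20 + a) = 480 + 24*a)
(32935 + 16355)/(Q(405) + 399389) = (32935 + 16355)/((480 + 24*405) + 399389) = 49290/((480 + 9720) + 399389) = 49290/(10200 + 399389) = 49290/409589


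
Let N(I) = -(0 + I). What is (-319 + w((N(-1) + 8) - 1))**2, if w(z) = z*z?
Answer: 65025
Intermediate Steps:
N(I) = -I
w(z) = z**2
(-319 + w((N(-1) + 8) - 1))**2 = (-319 + ((-1*(-1) + 8) - 1)**2)**2 = (-319 + ((1 + 8) - 1)**2)**2 = (-319 + (9 - 1)**2)**2 = (-319 + 8**2)**2 = (-319 + 64)**2 = (-255)**2 = 65025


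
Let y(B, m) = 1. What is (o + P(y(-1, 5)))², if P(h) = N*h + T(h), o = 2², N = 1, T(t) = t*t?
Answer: 36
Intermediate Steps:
T(t) = t²
o = 4
P(h) = h + h² (P(h) = 1*h + h² = h + h²)
(o + P(y(-1, 5)))² = (4 + 1*(1 + 1))² = (4 + 1*2)² = (4 + 2)² = 6² = 36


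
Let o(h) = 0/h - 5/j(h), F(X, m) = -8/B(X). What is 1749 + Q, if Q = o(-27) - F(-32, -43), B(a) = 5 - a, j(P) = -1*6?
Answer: 388511/222 ≈ 1750.0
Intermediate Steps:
j(P) = -6
F(X, m) = -8/(5 - X)
o(h) = 5/6 (o(h) = 0/h - 5/(-6) = 0 - 5*(-1/6) = 0 + 5/6 = 5/6)
Q = 233/222 (Q = 5/6 - 8/(-5 - 32) = 5/6 - 8/(-37) = 5/6 - 8*(-1)/37 = 5/6 - 1*(-8/37) = 5/6 + 8/37 = 233/222 ≈ 1.0495)
1749 + Q = 1749 + 233/222 = 388511/222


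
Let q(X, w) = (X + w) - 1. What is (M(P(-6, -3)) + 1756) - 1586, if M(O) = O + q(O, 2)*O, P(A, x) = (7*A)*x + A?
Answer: 14810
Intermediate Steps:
q(X, w) = -1 + X + w
P(A, x) = A + 7*A*x (P(A, x) = 7*A*x + A = A + 7*A*x)
M(O) = O + O*(1 + O) (M(O) = O + (-1 + O + 2)*O = O + (1 + O)*O = O + O*(1 + O))
(M(P(-6, -3)) + 1756) - 1586 = ((-6*(1 + 7*(-3)))*(2 - 6*(1 + 7*(-3))) + 1756) - 1586 = ((-6*(1 - 21))*(2 - 6*(1 - 21)) + 1756) - 1586 = ((-6*(-20))*(2 - 6*(-20)) + 1756) - 1586 = (120*(2 + 120) + 1756) - 1586 = (120*122 + 1756) - 1586 = (14640 + 1756) - 1586 = 16396 - 1586 = 14810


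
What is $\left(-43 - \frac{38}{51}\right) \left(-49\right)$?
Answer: $\frac{109319}{51} \approx 2143.5$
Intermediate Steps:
$\left(-43 - \frac{38}{51}\right) \left(-49\right) = \left(- \frac{2231}{51}\right) \left(-49\right) = \frac{109319}{51}$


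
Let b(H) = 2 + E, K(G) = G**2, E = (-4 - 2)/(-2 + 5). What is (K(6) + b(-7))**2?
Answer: 1296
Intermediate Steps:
E = -2 (E = -6/3 = -6*1/3 = -2)
b(H) = 0 (b(H) = 2 - 2 = 0)
(K(6) + b(-7))**2 = (6**2 + 0)**2 = (36 + 0)**2 = 36**2 = 1296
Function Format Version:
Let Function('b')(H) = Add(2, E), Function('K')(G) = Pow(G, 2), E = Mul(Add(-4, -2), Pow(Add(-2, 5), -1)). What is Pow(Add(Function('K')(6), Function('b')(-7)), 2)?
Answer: 1296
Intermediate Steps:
E = -2 (E = Mul(-6, Pow(3, -1)) = Mul(-6, Rational(1, 3)) = -2)
Function('b')(H) = 0 (Function('b')(H) = Add(2, -2) = 0)
Pow(Add(Function('K')(6), Function('b')(-7)), 2) = Pow(Add(Pow(6, 2), 0), 2) = Pow(Add(36, 0), 2) = Pow(36, 2) = 1296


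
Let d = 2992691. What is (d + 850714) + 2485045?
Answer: 6328450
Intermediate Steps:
(d + 850714) + 2485045 = (2992691 + 850714) + 2485045 = 3843405 + 2485045 = 6328450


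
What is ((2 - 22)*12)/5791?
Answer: -240/5791 ≈ -0.041444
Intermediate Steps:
((2 - 22)*12)/5791 = -20*12*(1/5791) = -240*1/5791 = -240/5791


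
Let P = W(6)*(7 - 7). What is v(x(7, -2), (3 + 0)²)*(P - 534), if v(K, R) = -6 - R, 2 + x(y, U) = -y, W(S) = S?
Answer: 8010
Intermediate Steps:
x(y, U) = -2 - y
P = 0 (P = 6*(7 - 7) = 6*0 = 0)
v(x(7, -2), (3 + 0)²)*(P - 534) = (-6 - (3 + 0)²)*(0 - 534) = (-6 - 1*3²)*(-534) = (-6 - 1*9)*(-534) = (-6 - 9)*(-534) = -15*(-534) = 8010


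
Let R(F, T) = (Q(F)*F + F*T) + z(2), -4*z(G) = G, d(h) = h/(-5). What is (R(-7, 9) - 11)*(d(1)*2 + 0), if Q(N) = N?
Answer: 51/5 ≈ 10.200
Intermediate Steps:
d(h) = -h/5 (d(h) = h*(-⅕) = -h/5)
z(G) = -G/4
R(F, T) = -½ + F² + F*T (R(F, T) = (F*F + F*T) - ¼*2 = (F² + F*T) - ½ = -½ + F² + F*T)
(R(-7, 9) - 11)*(d(1)*2 + 0) = ((-½ + (-7)² - 7*9) - 11)*(-⅕*1*2 + 0) = ((-½ + 49 - 63) - 11)*(-⅕*2 + 0) = (-29/2 - 11)*(-⅖ + 0) = -51/2*(-⅖) = 51/5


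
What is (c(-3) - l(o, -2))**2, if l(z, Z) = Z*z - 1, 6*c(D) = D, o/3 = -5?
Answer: 3481/4 ≈ 870.25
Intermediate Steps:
o = -15 (o = 3*(-5) = -15)
c(D) = D/6
l(z, Z) = -1 + Z*z
(c(-3) - l(o, -2))**2 = ((1/6)*(-3) - (-1 - 2*(-15)))**2 = (-1/2 - (-1 + 30))**2 = (-1/2 - 1*29)**2 = (-1/2 - 29)**2 = (-59/2)**2 = 3481/4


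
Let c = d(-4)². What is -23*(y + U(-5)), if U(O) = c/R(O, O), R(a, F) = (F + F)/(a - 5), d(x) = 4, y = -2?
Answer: -322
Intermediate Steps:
R(a, F) = 2*F/(-5 + a) (R(a, F) = (2*F)/(-5 + a) = 2*F/(-5 + a))
c = 16 (c = 4² = 16)
U(O) = 8*(-5 + O)/O (U(O) = 16/((2*O/(-5 + O))) = 16*((-5 + O)/(2*O)) = 8*(-5 + O)/O)
-23*(y + U(-5)) = -23*(-2 + (8 - 40/(-5))) = -23*(-2 + (8 - 40*(-⅕))) = -23*(-2 + (8 + 8)) = -23*(-2 + 16) = -23*14 = -322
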